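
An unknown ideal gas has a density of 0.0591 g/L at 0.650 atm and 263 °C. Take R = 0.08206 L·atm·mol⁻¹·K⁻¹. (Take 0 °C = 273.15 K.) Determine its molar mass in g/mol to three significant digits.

ρ = PM/(RT) ⇒ M = ρRT/P = (0.0591 × 0.08206 × 536.1) / 0.650

M ≈ 4.00 g/mol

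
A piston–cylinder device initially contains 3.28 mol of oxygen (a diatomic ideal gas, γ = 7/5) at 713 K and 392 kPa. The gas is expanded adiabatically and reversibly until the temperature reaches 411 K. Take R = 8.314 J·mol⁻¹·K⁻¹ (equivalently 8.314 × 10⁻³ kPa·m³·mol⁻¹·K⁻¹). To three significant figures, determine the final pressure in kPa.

P₂ ≈ 57.0 kPa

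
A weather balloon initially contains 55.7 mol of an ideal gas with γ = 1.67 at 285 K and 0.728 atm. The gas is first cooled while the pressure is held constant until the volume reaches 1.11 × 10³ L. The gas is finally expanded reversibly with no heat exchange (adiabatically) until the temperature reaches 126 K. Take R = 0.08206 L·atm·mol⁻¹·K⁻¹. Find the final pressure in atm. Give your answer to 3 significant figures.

From PV = nRT: V₁ = nRT₁/P₁ = 1789 L.
Isobaric, so V/T is constant: P₂ = P₁; T₂ = T₁·(V₂/V₁) = 176.8 K.
Reversible adiabatic, γ = 1.67: P₃ = P₂·(T₃/T₂)^(γ/(γ−1)) = 0.3130 atm; V₃ = V₂·(T₂/T₃)^(1/(γ−1)) = 1840 L.

P₃ ≈ 0.313 atm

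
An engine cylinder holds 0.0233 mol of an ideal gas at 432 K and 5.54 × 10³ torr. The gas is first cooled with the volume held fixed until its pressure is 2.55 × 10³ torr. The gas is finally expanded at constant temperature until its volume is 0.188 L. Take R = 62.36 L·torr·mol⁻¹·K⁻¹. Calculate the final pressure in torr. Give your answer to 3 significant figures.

From PV = nRT: V₁ = nRT₁/P₁ = 0.1133 L.
Isochoric, so P/T is constant: V₂ = V₁; T₂ = T₁·(P₂/P₁) = 198.8 K.
Isothermal, so P V is constant: T₃ = T₂; P₃ = P₂·(V₂/V₃) = 1537 torr.

P₃ ≈ 1.54e+03 torr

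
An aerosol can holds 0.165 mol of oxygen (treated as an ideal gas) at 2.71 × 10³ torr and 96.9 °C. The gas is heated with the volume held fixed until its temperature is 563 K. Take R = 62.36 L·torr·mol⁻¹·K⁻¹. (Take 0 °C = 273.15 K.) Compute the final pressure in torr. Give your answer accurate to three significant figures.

P₂ ≈ 4.12e+03 torr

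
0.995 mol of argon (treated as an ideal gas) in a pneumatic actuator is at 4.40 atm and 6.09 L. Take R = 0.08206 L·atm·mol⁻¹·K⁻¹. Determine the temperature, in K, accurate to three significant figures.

PV = nRT ⇒ T = PV/(nR) = (4.40 × 6.09) / (0.995 × 0.08206)

T ≈ 328 K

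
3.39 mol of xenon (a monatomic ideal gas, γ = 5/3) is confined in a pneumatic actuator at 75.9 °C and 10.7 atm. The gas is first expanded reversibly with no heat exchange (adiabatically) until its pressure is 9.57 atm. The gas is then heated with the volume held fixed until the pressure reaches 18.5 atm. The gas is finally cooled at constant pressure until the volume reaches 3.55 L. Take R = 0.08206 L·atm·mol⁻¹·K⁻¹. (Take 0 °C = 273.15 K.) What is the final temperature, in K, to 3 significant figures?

T₄ ≈ 236 K

Convert: T₁ = 349.0 K.
From PV = nRT: V₁ = nRT₁/P₁ = 9.075 L.
Reversible adiabatic, γ = 5/3: T₂ = T₁·(P₂/P₁)^((γ−1)/γ) = 333.8 K; V₂ = V₁·(P₁/P₂)^(1/γ) = 9.703 L.
V constant ⇒ P ∝ T: V₃ = V₂; T₃ = T₂·(P₃/P₂) = 645.3 K.
P constant ⇒ V ∝ T: P₄ = P₃; T₄ = T₃·(V₄/V₃) = 236.1 K.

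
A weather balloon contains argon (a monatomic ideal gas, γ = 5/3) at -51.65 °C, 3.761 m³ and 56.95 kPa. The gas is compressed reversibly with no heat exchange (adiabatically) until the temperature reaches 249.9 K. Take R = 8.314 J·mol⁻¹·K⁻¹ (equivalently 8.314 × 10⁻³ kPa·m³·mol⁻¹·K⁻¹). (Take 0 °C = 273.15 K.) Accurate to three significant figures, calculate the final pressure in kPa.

Convert: T₁ = 221.5 K.
Adiabatic (γ = 5/3), T V^(γ−1) and P V^γ constant: P₂ = P₁·(T₂/T₁)^(γ/(γ−1)) = 77.00 kPa; V₂ = V₁·(T₁/T₂)^(1/(γ−1)) = 3.138 m³.

P₂ ≈ 77.0 kPa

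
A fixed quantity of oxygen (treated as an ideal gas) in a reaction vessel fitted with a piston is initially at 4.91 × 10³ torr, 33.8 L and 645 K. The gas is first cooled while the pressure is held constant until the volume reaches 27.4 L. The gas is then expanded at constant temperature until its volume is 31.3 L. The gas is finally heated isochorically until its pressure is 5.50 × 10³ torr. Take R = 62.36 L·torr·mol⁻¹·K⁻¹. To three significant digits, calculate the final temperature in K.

T₄ ≈ 669 K

Isobaric, so V/T is constant: P₂ = P₁; T₂ = T₁·(V₂/V₁) = 522.9 K.
Isothermal, so P V is constant: T₃ = T₂; P₃ = P₂·(V₂/V₃) = 4298 torr.
Isochoric, so P/T is constant: V₄ = V₃; T₄ = T₃·(P₄/P₃) = 669.1 K.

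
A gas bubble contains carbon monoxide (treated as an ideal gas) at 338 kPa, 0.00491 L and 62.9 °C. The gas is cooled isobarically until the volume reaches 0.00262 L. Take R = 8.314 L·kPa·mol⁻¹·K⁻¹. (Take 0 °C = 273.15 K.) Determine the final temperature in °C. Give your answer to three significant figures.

T₂ ≈ -93.8 °C

Convert: T₁ = 336.0 K.
Isobaric, so V/T is constant: P₂ = P₁; T₂ = T₁·(V₂/V₁) = 179.3 K.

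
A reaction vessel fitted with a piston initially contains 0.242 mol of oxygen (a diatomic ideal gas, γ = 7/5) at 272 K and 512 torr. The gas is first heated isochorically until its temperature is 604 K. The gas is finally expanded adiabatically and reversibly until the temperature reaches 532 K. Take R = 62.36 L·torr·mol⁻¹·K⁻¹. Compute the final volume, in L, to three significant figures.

V₃ ≈ 11.0 L

From PV = nRT: V₁ = nRT₁/P₁ = 8.017 L.
V constant ⇒ P ∝ T: V₂ = V₁; P₂ = P₁·(T₂/T₁) = 1137 torr.
Adiabatic (γ = 7/5), T V^(γ−1) and P V^γ constant: P₃ = P₂·(T₃/T₂)^(γ/(γ−1)) = 729.1 torr; V₃ = V₂·(T₂/T₃)^(1/(γ−1)) = 11.01 L.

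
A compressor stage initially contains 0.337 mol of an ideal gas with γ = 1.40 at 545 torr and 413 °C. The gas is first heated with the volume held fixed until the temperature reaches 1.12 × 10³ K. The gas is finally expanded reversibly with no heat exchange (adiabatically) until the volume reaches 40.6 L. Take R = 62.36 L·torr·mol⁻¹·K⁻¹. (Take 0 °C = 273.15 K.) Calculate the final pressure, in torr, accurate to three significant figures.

Convert: T₁ = 686.1 K.
From PV = nRT: V₁ = nRT₁/P₁ = 26.46 L.
Isochoric, so P/T is constant: V₂ = V₁; P₂ = P₁·(T₂/T₁) = 889.6 torr.
Reversible adiabatic, γ = 1.40: T₃ = T₂·(V₂/V₃)^(γ−1) = 943.7 K; P₃ = P₂·(V₂/V₃)^γ = 488.5 torr.

P₃ ≈ 488 torr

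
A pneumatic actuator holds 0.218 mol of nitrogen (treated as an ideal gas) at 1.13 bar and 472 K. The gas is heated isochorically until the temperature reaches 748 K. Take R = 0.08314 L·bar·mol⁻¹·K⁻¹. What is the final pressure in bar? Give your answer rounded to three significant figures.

P₂ ≈ 1.79 bar

From PV = nRT: V₁ = nRT₁/P₁ = 7.571 L.
V constant ⇒ P ∝ T: V₂ = V₁; P₂ = P₁·(T₂/T₁) = 1.791 bar.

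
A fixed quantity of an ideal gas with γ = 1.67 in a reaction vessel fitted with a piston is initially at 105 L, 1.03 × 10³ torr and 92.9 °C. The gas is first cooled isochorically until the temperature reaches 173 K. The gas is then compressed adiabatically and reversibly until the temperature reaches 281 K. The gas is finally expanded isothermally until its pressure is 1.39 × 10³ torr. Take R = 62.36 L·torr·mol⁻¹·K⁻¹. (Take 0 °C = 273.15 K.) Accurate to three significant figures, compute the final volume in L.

V₄ ≈ 59.7 L

Convert: T₁ = 366.0 K.
V constant ⇒ P ∝ T: V₂ = V₁; P₂ = P₁·(T₂/T₁) = 486.8 torr.
Reversible adiabatic, γ = 1.67: P₃ = P₂·(T₃/T₂)^(γ/(γ−1)) = 1631 torr; V₃ = V₂·(T₂/T₃)^(1/(γ−1)) = 50.91 L.
Isothermal, so P V is constant: T₄ = T₃; V₄ = V₃·(P₃/P₄) = 59.73 L.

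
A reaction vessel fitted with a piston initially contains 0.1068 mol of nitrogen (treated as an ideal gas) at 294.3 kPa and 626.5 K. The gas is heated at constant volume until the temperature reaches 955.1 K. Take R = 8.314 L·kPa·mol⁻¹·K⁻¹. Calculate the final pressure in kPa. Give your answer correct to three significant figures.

From PV = nRT: V₁ = nRT₁/P₁ = 1.890 L.
V constant ⇒ P ∝ T: V₂ = V₁; P₂ = P₁·(T₂/T₁) = 448.7 kPa.

P₂ ≈ 449 kPa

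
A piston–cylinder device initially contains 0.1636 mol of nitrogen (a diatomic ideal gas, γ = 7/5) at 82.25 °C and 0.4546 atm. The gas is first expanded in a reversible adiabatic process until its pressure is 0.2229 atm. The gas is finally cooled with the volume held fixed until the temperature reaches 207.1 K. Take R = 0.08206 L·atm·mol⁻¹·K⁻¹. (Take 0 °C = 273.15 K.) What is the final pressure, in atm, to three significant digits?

P₃ ≈ 0.159 atm

Convert: T₁ = 355.4 K.
From PV = nRT: V₁ = nRT₁/P₁ = 10.50 L.
Adiabatic (γ = 7/5), T V^(γ−1) and P V^γ constant: T₂ = T₁·(P₂/P₁)^((γ−1)/γ) = 289.9 K; V₂ = V₁·(P₁/P₂)^(1/γ) = 17.46 L.
Isochoric, so P/T is constant: V₃ = V₂; P₃ = P₂·(T₃/T₂) = 0.1592 atm.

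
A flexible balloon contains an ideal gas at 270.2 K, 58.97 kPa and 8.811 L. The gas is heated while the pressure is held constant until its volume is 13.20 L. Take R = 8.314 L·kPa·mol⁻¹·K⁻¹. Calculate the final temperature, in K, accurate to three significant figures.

T₂ ≈ 405 K

P constant ⇒ V ∝ T: P₂ = P₁; T₂ = T₁·(V₂/V₁) = 404.8 K.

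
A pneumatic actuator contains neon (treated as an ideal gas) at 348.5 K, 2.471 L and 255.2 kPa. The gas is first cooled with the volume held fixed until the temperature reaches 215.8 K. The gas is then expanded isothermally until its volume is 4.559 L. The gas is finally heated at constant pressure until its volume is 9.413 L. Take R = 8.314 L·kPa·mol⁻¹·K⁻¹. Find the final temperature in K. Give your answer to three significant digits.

V constant ⇒ P ∝ T: V₂ = V₁; P₂ = P₁·(T₂/T₁) = 158.0 kPa.
T constant ⇒ Boyle's law P V = const: T₃ = T₂; P₃ = P₂·(V₂/V₃) = 85.65 kPa.
Isobaric, so V/T is constant: P₄ = P₃; T₄ = T₃·(V₄/V₃) = 445.6 K.

T₄ ≈ 446 K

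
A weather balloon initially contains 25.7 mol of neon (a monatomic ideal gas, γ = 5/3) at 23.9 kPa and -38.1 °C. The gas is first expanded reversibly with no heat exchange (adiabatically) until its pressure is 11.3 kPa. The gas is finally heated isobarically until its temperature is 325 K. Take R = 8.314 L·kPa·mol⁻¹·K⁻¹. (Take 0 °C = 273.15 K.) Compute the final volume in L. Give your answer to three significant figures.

Convert: T₁ = 235.0 K.
From PV = nRT: V₁ = nRT₁/P₁ = 2101 L.
Reversible adiabatic, γ = 5/3: T₂ = T₁·(P₂/P₁)^((γ−1)/γ) = 174.2 K; V₂ = V₁·(P₁/P₂)^(1/γ) = 3294 L.
Isobaric, so V/T is constant: P₃ = P₂; V₃ = V₂·(T₃/T₂) = 6145 L.

V₃ ≈ 6.15e+03 L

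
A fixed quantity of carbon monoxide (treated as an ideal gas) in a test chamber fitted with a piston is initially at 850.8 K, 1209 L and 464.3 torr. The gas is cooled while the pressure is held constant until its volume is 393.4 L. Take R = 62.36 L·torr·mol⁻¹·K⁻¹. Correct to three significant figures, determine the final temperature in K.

T₂ ≈ 277 K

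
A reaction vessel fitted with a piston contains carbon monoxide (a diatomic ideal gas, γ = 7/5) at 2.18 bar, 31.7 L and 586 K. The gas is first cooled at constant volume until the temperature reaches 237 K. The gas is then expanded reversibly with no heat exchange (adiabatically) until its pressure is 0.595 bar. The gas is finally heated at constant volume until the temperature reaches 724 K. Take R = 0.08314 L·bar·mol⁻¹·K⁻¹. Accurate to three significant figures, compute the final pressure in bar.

P₄ ≈ 2.03 bar

V constant ⇒ P ∝ T: V₂ = V₁; P₂ = P₁·(T₂/T₁) = 0.8817 bar.
Adiabatic (γ = 7/5), T V^(γ−1) and P V^γ constant: T₃ = T₂·(P₃/P₂)^((γ−1)/γ) = 211.8 K; V₃ = V₂·(P₂/P₃)^(1/γ) = 41.98 L.
Isochoric, so P/T is constant: V₄ = V₃; P₄ = P₃·(T₄/T₃) = 2.034 bar.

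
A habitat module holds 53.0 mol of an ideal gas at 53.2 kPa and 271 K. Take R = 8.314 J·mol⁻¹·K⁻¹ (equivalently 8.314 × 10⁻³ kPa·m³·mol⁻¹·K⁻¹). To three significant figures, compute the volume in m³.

V ≈ 2.24 m³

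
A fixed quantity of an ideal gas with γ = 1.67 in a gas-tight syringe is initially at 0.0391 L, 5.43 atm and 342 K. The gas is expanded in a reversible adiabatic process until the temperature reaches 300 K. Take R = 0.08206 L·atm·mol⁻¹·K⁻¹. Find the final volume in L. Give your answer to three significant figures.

Reversible adiabatic, γ = 1.67: P₂ = P₁·(T₂/T₁)^(γ/(γ−1)) = 3.917 atm; V₂ = V₁·(T₁/T₂)^(1/(γ−1)) = 0.04755 L.

V₂ ≈ 0.0475 L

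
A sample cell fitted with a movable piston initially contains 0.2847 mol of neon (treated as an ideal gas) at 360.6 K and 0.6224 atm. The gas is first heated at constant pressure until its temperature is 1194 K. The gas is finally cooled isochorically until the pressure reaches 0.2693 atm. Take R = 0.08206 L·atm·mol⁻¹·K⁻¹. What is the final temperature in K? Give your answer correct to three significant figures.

From PV = nRT: V₁ = nRT₁/P₁ = 13.54 L.
P constant ⇒ V ∝ T: P₂ = P₁; V₂ = V₁·(T₂/T₁) = 44.82 L.
V constant ⇒ P ∝ T: V₃ = V₂; T₃ = T₂·(P₃/P₂) = 516.6 K.

T₃ ≈ 517 K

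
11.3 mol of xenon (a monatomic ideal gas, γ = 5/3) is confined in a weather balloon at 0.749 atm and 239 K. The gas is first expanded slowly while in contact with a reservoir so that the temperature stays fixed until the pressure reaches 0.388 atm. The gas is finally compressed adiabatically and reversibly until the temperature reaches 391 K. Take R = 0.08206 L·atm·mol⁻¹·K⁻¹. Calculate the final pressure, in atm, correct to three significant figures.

From PV = nRT: V₁ = nRT₁/P₁ = 295.9 L.
Isothermal, so P V is constant: T₂ = T₁; V₂ = V₁·(P₁/P₂) = 571.2 L.
Reversible adiabatic, γ = 5/3: P₃ = P₂·(T₃/T₂)^(γ/(γ−1)) = 1.328 atm; V₃ = V₂·(T₂/T₃)^(1/(γ−1)) = 273.0 L.

P₃ ≈ 1.33 atm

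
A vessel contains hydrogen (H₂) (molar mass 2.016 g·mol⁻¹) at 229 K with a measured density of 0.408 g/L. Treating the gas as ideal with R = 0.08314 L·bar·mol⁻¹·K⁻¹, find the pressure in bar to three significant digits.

ρ = PM/(RT) ⇒ P = ρRT/M = (0.408 × 0.08314 × 229.0) / 2.016

P ≈ 3.85 bar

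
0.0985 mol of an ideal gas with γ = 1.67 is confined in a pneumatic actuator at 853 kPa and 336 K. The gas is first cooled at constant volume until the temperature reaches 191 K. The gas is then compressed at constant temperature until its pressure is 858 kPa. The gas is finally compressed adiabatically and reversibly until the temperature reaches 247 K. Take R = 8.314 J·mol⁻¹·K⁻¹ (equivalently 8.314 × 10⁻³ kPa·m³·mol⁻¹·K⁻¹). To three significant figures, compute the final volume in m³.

From PV = nRT: V₁ = nRT₁/P₁ = 0.0003226 m³.
V constant ⇒ P ∝ T: V₂ = V₁; P₂ = P₁·(T₂/T₁) = 484.9 kPa.
Isothermal, so P V is constant: T₃ = T₂; V₃ = V₂·(P₂/P₃) = 0.0001823 m³.
Reversible adiabatic, γ = 1.67: P₄ = P₃·(T₄/T₃)^(γ/(γ−1)) = 1629 kPa; V₄ = V₃·(T₃/T₄)^(1/(γ−1)) = 0.0001242 m³.

V₄ ≈ 0.000124 m³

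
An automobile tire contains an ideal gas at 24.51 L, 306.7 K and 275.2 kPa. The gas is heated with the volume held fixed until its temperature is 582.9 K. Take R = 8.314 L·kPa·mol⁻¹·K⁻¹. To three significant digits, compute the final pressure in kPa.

V constant ⇒ P ∝ T: V₂ = V₁; P₂ = P₁·(T₂/T₁) = 523.0 kPa.

P₂ ≈ 523 kPa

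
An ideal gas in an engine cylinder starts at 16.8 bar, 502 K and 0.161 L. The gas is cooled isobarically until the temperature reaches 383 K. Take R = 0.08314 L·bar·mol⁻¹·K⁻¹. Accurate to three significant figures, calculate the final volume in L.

P constant ⇒ V ∝ T: P₂ = P₁; V₂ = V₁·(T₂/T₁) = 0.1228 L.

V₂ ≈ 0.123 L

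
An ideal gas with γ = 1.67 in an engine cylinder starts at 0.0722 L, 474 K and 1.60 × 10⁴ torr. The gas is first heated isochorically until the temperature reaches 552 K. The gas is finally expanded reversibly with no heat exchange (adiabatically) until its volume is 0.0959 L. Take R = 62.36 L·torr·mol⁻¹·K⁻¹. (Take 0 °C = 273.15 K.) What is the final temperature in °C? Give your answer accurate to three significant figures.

T₃ ≈ 183 °C

Isochoric, so P/T is constant: V₂ = V₁; P₂ = P₁·(T₂/T₁) = 1.863e+04 torr.
Adiabatic (γ = 1.67), T V^(γ−1) and P V^γ constant: T₃ = T₂·(V₂/V₃)^(γ−1) = 456.4 K; P₃ = P₂·(V₂/V₃)^γ = 1.160e+04 torr.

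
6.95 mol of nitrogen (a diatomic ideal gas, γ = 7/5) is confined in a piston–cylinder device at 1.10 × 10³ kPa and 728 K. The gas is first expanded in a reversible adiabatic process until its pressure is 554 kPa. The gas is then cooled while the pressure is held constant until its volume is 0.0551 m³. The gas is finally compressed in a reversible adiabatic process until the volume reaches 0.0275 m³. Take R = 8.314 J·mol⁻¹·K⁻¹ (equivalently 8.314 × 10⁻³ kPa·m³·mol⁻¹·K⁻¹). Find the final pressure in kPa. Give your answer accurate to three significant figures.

From PV = nRT: V₁ = nRT₁/P₁ = 0.03824 m³.
Adiabatic (γ = 7/5), T V^(γ−1) and P V^γ constant: T₂ = T₁·(P₂/P₁)^((γ−1)/γ) = 598.4 K; V₂ = V₁·(P₁/P₂)^(1/γ) = 0.06242 m³.
Isobaric, so V/T is constant: P₃ = P₂; T₃ = T₂·(V₃/V₂) = 528.3 K.
Adiabatic (γ = 7/5), T V^(γ−1) and P V^γ constant: T₄ = T₃·(V₃/V₄)^(γ−1) = 697.6 K; P₄ = P₃·(V₃/V₄)^γ = 1466 kPa.

P₄ ≈ 1.47e+03 kPa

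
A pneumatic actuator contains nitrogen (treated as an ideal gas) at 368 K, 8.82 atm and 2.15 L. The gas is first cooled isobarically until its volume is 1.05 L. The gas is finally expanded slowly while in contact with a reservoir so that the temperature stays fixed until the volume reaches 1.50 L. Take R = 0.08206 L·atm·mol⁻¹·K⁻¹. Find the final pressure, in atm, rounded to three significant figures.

P₃ ≈ 6.17 atm

P constant ⇒ V ∝ T: P₂ = P₁; T₂ = T₁·(V₂/V₁) = 179.7 K.
T constant ⇒ Boyle's law P V = const: T₃ = T₂; P₃ = P₂·(V₂/V₃) = 6.174 atm.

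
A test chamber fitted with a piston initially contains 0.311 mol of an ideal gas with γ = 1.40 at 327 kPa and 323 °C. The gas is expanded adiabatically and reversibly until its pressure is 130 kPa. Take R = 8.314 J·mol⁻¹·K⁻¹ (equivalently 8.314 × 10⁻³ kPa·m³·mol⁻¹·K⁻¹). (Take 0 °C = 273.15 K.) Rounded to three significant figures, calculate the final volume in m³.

Convert: T₁ = 596.1 K.
From PV = nRT: V₁ = nRT₁/P₁ = 0.004714 m³.
Reversible adiabatic, γ = 1.40: T₂ = T₁·(P₂/P₁)^((γ−1)/γ) = 458.0 K; V₂ = V₁·(P₁/P₂)^(1/γ) = 0.009110 m³.

V₂ ≈ 0.00911 m³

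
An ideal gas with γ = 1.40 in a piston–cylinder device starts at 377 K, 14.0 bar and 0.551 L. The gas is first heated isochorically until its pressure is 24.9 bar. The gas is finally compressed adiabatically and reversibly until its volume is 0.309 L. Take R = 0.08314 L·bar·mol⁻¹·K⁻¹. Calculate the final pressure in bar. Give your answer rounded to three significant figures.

Isochoric, so P/T is constant: V₂ = V₁; T₂ = T₁·(P₂/P₁) = 670.5 K.
Reversible adiabatic, γ = 1.40: T₃ = T₂·(V₂/V₃)^(γ−1) = 845.1 K; P₃ = P₂·(V₂/V₃)^γ = 55.96 bar.

P₃ ≈ 56.0 bar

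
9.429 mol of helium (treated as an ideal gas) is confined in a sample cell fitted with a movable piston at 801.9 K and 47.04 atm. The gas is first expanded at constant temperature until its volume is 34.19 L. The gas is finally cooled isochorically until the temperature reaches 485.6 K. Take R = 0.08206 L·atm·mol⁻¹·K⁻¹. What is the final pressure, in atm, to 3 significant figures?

P₃ ≈ 11.0 atm

From PV = nRT: V₁ = nRT₁/P₁ = 13.19 L.
T constant ⇒ Boyle's law P V = const: T₂ = T₁; P₂ = P₁·(V₁/V₂) = 18.15 atm.
V constant ⇒ P ∝ T: V₃ = V₂; P₃ = P₂·(T₃/T₂) = 10.99 atm.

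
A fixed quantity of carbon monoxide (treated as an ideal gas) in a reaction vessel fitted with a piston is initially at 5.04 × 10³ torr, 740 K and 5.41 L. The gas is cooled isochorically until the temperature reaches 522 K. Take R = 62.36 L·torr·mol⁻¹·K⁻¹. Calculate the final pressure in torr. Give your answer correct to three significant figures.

P₂ ≈ 3.56e+03 torr

V constant ⇒ P ∝ T: V₂ = V₁; P₂ = P₁·(T₂/T₁) = 3555 torr.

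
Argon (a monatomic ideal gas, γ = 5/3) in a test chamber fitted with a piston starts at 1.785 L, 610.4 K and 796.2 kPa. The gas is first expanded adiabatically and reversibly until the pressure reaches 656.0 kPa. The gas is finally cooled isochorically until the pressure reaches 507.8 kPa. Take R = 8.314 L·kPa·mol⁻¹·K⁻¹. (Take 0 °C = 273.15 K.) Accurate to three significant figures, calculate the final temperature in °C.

T₃ ≈ 164 °C

Reversible adiabatic, γ = 5/3: T₂ = T₁·(P₂/P₁)^((γ−1)/γ) = 564.9 K; V₂ = V₁·(P₁/P₂)^(1/γ) = 2.005 L.
Isochoric, so P/T is constant: V₃ = V₂; T₃ = T₂·(P₃/P₂) = 437.3 K.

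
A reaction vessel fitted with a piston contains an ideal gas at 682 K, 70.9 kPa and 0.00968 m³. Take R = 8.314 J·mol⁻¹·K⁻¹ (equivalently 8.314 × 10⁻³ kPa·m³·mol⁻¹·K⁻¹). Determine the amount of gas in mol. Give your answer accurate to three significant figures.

n ≈ 0.121 mol

PV = nRT ⇒ n = PV/(RT) = (70.9 × 0.00968) / (8.314 × 10⁻³ × 682)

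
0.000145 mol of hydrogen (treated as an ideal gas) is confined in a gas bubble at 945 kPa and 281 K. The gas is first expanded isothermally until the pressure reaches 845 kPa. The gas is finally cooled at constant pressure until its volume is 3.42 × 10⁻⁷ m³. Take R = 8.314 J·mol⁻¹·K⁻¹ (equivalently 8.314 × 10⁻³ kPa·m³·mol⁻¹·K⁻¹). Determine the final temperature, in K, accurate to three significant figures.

From PV = nRT: V₁ = nRT₁/P₁ = 3.585e-07 m³.
Isothermal, so P V is constant: T₂ = T₁; V₂ = V₁·(P₁/P₂) = 4.009e-07 m³.
P constant ⇒ V ∝ T: P₃ = P₂; T₃ = T₂·(V₃/V₂) = 239.7 K.

T₃ ≈ 240 K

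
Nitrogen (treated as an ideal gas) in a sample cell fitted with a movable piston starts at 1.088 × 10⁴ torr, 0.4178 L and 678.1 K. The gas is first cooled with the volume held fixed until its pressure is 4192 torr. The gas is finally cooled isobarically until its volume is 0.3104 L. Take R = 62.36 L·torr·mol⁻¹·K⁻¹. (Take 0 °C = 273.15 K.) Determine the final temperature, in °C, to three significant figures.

Isochoric, so P/T is constant: V₂ = V₁; T₂ = T₁·(P₂/P₁) = 261.3 K.
P constant ⇒ V ∝ T: P₃ = P₂; T₃ = T₂·(V₃/V₂) = 194.1 K.

T₃ ≈ -79.0 °C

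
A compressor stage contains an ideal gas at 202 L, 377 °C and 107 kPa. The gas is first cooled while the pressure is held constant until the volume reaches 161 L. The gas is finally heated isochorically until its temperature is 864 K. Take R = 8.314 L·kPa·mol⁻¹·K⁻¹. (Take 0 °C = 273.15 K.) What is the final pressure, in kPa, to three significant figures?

P₃ ≈ 178 kPa

Convert: T₁ = 650.1 K.
P constant ⇒ V ∝ T: P₂ = P₁; T₂ = T₁·(V₂/V₁) = 518.2 K.
V constant ⇒ P ∝ T: V₃ = V₂; P₃ = P₂·(T₃/T₂) = 178.4 kPa.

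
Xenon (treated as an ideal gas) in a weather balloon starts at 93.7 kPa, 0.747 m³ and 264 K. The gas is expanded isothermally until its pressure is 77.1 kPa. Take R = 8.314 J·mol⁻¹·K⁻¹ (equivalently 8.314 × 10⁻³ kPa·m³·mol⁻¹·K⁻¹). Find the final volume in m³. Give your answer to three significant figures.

V₂ ≈ 0.908 m³

Isothermal, so P V is constant: T₂ = T₁; V₂ = V₁·(P₁/P₂) = 0.9078 m³.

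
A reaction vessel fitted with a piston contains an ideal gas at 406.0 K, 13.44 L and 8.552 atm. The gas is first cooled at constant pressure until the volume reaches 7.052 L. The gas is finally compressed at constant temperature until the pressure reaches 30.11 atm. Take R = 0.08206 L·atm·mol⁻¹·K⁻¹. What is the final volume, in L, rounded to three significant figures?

V₃ ≈ 2.00 L

Isobaric, so V/T is constant: P₂ = P₁; T₂ = T₁·(V₂/V₁) = 213.0 K.
Isothermal, so P V is constant: T₃ = T₂; V₃ = V₂·(P₂/P₃) = 2.003 L.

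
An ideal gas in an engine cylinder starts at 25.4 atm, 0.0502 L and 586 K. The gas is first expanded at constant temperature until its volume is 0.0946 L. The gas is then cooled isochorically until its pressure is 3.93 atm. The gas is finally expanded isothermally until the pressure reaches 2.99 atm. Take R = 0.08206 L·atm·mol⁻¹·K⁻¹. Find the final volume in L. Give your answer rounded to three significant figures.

T constant ⇒ Boyle's law P V = const: T₂ = T₁; P₂ = P₁·(V₁/V₂) = 13.48 atm.
Isochoric, so P/T is constant: V₃ = V₂; T₃ = T₂·(P₃/P₂) = 170.9 K.
Isothermal, so P V is constant: T₄ = T₃; V₄ = V₃·(P₃/P₄) = 0.1243 L.

V₄ ≈ 0.124 L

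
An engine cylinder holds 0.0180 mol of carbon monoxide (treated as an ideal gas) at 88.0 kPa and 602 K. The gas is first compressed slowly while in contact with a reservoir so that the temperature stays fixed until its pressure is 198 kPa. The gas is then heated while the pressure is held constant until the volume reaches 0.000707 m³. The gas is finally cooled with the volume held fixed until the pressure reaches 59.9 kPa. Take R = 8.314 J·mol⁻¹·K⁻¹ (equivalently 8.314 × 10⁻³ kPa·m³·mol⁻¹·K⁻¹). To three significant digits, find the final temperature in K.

From PV = nRT: V₁ = nRT₁/P₁ = 0.001024 m³.
Isothermal, so P V is constant: T₂ = T₁; V₂ = V₁·(P₁/P₂) = 0.0004550 m³.
Isobaric, so V/T is constant: P₃ = P₂; T₃ = T₂·(V₃/V₂) = 935.4 K.
V constant ⇒ P ∝ T: V₄ = V₃; T₄ = T₃·(P₄/P₃) = 283.0 K.

T₄ ≈ 283 K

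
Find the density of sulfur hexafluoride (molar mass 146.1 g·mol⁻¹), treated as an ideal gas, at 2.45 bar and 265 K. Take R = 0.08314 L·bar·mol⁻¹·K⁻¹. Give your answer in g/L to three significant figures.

ρ = PM/(RT) = (2.45 × 146.1) / (0.08314 × 265.0)

ρ ≈ 16.2 g/L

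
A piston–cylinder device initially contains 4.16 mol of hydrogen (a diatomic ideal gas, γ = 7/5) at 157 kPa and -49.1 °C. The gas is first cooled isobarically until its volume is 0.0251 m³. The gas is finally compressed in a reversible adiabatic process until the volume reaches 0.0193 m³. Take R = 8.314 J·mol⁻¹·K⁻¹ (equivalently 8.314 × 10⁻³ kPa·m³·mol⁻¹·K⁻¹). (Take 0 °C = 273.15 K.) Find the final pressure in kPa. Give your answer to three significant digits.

P₃ ≈ 227 kPa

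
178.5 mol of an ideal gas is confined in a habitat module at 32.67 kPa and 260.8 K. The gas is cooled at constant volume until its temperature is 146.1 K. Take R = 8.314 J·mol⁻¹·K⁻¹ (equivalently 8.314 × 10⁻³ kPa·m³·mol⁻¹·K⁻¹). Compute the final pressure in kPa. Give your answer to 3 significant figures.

From PV = nRT: V₁ = nRT₁/P₁ = 11.85 m³.
V constant ⇒ P ∝ T: V₂ = V₁; P₂ = P₁·(T₂/T₁) = 18.30 kPa.

P₂ ≈ 18.3 kPa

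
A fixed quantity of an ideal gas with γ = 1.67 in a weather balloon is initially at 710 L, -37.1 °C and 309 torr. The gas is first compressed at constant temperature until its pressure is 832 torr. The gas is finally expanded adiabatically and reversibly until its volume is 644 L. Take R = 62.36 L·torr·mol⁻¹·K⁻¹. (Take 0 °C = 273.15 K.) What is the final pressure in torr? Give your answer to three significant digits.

P₃ ≈ 187 torr

Convert: T₁ = 236.0 K.
Isothermal, so P V is constant: T₂ = T₁; V₂ = V₁·(P₁/P₂) = 263.7 L.
Reversible adiabatic, γ = 1.67: T₃ = T₂·(V₂/V₃)^(γ−1) = 129.8 K; P₃ = P₂·(V₂/V₃)^γ = 187.3 torr.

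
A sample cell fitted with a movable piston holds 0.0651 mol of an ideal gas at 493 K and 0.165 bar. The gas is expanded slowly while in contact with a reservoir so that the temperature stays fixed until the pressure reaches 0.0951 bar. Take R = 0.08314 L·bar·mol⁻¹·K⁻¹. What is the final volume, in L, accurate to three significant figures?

V₂ ≈ 28.1 L

From PV = nRT: V₁ = nRT₁/P₁ = 16.17 L.
T constant ⇒ Boyle's law P V = const: T₂ = T₁; V₂ = V₁·(P₁/P₂) = 28.06 L.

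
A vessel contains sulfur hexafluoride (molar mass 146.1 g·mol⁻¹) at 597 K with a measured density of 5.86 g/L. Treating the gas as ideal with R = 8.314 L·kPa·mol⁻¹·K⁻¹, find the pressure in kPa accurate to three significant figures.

P ≈ 199 kPa

ρ = PM/(RT) ⇒ P = ρRT/M = (5.86 × 8.314 × 597.0) / 146.1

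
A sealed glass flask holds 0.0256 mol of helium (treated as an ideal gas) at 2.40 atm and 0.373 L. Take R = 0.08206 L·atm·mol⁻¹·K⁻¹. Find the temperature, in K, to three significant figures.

T ≈ 426 K

PV = nRT ⇒ T = PV/(nR) = (2.40 × 0.373) / (0.0256 × 0.08206)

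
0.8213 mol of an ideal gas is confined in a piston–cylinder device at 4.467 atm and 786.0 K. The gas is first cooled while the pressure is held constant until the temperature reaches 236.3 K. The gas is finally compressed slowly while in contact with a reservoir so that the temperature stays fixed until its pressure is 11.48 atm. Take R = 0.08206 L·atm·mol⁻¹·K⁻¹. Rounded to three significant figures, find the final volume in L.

From PV = nRT: V₁ = nRT₁/P₁ = 11.86 L.
Isobaric, so V/T is constant: P₂ = P₁; V₂ = V₁·(T₂/T₁) = 3.565 L.
T constant ⇒ Boyle's law P V = const: T₃ = T₂; V₃ = V₂·(P₂/P₃) = 1.387 L.

V₃ ≈ 1.39 L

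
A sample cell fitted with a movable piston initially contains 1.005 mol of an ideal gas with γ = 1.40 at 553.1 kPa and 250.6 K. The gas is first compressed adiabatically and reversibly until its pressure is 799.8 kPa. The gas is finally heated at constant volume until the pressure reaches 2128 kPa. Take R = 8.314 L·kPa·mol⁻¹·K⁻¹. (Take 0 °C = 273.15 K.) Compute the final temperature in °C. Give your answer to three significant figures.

From PV = nRT: V₁ = nRT₁/P₁ = 3.786 L.
Adiabatic (γ = 1.40), T V^(γ−1) and P V^γ constant: T₂ = T₁·(P₂/P₁)^((γ−1)/γ) = 278.4 K; V₂ = V₁·(P₁/P₂)^(1/γ) = 2.909 L.
Isochoric, so P/T is constant: V₃ = V₂; T₃ = T₂·(P₃/P₂) = 740.9 K.

T₃ ≈ 468 °C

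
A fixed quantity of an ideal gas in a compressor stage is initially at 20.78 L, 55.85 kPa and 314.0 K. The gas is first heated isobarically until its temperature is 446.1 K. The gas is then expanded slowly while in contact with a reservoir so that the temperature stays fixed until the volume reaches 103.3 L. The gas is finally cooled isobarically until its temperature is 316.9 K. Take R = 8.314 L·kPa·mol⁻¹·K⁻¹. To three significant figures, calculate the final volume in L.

P constant ⇒ V ∝ T: P₂ = P₁; V₂ = V₁·(T₂/T₁) = 29.52 L.
T constant ⇒ Boyle's law P V = const: T₃ = T₂; P₃ = P₂·(V₂/V₃) = 15.96 kPa.
Isobaric, so V/T is constant: P₄ = P₃; V₄ = V₃·(T₄/T₃) = 73.38 L.

V₄ ≈ 73.4 L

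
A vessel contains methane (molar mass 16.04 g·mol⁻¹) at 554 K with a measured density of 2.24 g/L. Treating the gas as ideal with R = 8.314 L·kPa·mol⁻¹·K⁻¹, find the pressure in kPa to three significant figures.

P ≈ 643 kPa

ρ = PM/(RT) ⇒ P = ρRT/M = (2.24 × 8.314 × 554.0) / 16.04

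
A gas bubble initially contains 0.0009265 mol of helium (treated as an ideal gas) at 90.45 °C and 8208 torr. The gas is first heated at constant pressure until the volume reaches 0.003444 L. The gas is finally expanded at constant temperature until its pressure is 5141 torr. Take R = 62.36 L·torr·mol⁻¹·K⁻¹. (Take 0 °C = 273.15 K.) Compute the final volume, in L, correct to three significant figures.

Convert: T₁ = 363.6 K.
From PV = nRT: V₁ = nRT₁/P₁ = 0.002559 L.
P constant ⇒ V ∝ T: P₂ = P₁; T₂ = T₁·(V₂/V₁) = 489.3 K.
Isothermal, so P V is constant: T₃ = T₂; V₃ = V₂·(P₂/P₃) = 0.005499 L.

V₃ ≈ 0.00550 L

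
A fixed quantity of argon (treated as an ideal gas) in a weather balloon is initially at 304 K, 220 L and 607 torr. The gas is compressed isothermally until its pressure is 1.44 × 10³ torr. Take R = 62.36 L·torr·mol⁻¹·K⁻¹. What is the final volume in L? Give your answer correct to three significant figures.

V₂ ≈ 92.7 L

Isothermal, so P V is constant: T₂ = T₁; V₂ = V₁·(P₁/P₂) = 92.74 L.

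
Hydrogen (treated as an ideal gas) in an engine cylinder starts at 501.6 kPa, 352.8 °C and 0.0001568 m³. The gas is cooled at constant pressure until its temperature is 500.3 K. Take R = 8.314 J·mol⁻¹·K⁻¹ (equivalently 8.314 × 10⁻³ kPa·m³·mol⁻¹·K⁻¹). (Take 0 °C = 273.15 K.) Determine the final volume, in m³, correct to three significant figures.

Convert: T₁ = 626.0 K.
P constant ⇒ V ∝ T: P₂ = P₁; V₂ = V₁·(T₂/T₁) = 0.0001253 m³.

V₂ ≈ 0.000125 m³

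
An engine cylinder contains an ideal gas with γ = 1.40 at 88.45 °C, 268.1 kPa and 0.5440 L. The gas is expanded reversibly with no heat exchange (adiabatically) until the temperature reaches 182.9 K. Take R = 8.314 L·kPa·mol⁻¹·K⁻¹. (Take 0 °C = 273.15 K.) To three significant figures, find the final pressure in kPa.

Convert: T₁ = 361.6 K.
Reversible adiabatic, γ = 1.40: P₂ = P₁·(T₂/T₁)^(γ/(γ−1)) = 24.67 kPa; V₂ = V₁·(T₁/T₂)^(1/(γ−1)) = 2.990 L.

P₂ ≈ 24.7 kPa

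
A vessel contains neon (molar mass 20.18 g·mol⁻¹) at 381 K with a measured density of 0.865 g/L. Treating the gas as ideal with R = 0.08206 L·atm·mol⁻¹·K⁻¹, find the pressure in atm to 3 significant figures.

ρ = PM/(RT) ⇒ P = ρRT/M = (0.865 × 0.08206 × 381.0) / 20.18

P ≈ 1.34 atm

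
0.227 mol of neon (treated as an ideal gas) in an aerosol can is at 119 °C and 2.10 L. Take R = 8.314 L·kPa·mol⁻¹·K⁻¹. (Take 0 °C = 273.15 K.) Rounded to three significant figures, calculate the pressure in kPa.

P ≈ 352 kPa

Convert: T = 392.15 K.
PV = nRT ⇒ P = nRT/V = (0.227 × 8.314 × 392.15) / 2.10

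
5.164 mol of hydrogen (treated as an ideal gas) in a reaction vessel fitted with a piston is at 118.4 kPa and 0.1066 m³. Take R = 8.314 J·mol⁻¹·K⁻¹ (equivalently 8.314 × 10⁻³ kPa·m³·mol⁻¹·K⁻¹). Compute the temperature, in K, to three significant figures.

PV = nRT ⇒ T = PV/(nR) = (118.4 × 0.1066) / (5.164 × 8.314 × 10⁻³)

T ≈ 294 K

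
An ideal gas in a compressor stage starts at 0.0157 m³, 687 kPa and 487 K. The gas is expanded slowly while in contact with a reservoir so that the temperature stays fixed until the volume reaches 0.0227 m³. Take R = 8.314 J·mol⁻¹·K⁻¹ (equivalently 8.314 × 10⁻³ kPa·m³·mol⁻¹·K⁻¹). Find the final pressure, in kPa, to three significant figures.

Isothermal, so P V is constant: T₂ = T₁; P₂ = P₁·(V₁/V₂) = 475.1 kPa.

P₂ ≈ 475 kPa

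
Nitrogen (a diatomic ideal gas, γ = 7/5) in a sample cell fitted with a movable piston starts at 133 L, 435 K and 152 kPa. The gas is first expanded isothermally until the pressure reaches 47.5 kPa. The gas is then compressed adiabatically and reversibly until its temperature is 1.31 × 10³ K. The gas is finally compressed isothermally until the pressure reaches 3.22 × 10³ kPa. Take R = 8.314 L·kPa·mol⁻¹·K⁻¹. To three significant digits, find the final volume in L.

T constant ⇒ Boyle's law P V = const: T₂ = T₁; V₂ = V₁·(P₁/P₂) = 425.6 L.
Adiabatic (γ = 7/5), T V^(γ−1) and P V^γ constant: P₃ = P₂·(T₃/T₂)^(γ/(γ−1)) = 2251 kPa; V₃ = V₂·(T₂/T₃)^(1/(γ−1)) = 27.04 L.
Isothermal, so P V is constant: T₄ = T₃; V₄ = V₃·(P₃/P₄) = 18.91 L.

V₄ ≈ 18.9 L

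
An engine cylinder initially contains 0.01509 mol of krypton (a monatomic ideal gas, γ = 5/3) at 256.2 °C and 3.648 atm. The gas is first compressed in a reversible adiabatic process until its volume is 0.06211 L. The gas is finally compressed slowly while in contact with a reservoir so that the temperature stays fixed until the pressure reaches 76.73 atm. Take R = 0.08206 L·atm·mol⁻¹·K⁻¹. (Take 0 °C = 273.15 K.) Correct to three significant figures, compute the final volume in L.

Convert: T₁ = 529.3 K.
From PV = nRT: V₁ = nRT₁/P₁ = 0.1797 L.
Adiabatic (γ = 5/3), T V^(γ−1) and P V^γ constant: T₂ = T₁·(V₁/V₂)^(γ−1) = 1075 K; P₂ = P₁·(V₁/V₂)^γ = 21.43 atm.
Isothermal, so P V is constant: T₃ = T₂; V₃ = V₂·(P₂/P₃) = 0.01734 L.

V₃ ≈ 0.0173 L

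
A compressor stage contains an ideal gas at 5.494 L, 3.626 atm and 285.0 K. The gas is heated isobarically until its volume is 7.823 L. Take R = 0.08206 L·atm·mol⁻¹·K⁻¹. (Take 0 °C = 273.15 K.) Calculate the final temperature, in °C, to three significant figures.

T₂ ≈ 133 °C

P constant ⇒ V ∝ T: P₂ = P₁; T₂ = T₁·(V₂/V₁) = 405.8 K.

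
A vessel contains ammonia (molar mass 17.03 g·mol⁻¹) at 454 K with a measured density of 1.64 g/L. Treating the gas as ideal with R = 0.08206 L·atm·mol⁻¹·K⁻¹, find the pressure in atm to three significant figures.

P ≈ 3.59 atm

ρ = PM/(RT) ⇒ P = ρRT/M = (1.64 × 0.08206 × 454.0) / 17.03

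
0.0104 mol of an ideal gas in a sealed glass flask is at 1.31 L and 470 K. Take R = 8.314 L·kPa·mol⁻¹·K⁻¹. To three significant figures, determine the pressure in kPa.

PV = nRT ⇒ P = nRT/V = (0.0104 × 8.314 × 470) / 1.31

P ≈ 31.0 kPa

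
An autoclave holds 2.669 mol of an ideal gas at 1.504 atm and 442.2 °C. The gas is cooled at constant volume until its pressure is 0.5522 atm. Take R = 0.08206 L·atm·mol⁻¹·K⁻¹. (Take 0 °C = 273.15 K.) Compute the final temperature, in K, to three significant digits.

Convert: T₁ = 715.3 K.
From PV = nRT: V₁ = nRT₁/P₁ = 104.2 L.
V constant ⇒ P ∝ T: V₂ = V₁; T₂ = T₁·(P₂/P₁) = 262.6 K.

T₂ ≈ 263 K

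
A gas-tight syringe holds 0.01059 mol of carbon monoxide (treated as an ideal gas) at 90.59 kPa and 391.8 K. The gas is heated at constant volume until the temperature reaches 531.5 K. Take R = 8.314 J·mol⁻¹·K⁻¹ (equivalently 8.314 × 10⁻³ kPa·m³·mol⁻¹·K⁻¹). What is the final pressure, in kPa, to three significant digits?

P₂ ≈ 123 kPa

From PV = nRT: V₁ = nRT₁/P₁ = 0.0003808 m³.
V constant ⇒ P ∝ T: V₂ = V₁; P₂ = P₁·(T₂/T₁) = 122.9 kPa.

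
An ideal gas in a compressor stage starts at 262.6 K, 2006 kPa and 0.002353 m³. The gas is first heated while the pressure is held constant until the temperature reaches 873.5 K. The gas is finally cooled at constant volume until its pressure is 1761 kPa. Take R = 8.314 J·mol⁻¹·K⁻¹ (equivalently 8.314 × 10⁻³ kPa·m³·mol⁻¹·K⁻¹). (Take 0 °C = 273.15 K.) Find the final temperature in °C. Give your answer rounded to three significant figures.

P constant ⇒ V ∝ T: P₂ = P₁; V₂ = V₁·(T₂/T₁) = 0.007827 m³.
V constant ⇒ P ∝ T: V₃ = V₂; T₃ = T₂·(P₃/P₂) = 766.8 K.

T₃ ≈ 494 °C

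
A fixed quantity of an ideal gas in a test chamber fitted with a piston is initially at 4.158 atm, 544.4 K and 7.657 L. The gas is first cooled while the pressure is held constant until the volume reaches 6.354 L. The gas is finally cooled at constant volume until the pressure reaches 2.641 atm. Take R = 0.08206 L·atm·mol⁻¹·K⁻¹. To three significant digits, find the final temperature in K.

Isobaric, so V/T is constant: P₂ = P₁; T₂ = T₁·(V₂/V₁) = 451.8 K.
V constant ⇒ P ∝ T: V₃ = V₂; T₃ = T₂·(P₃/P₂) = 286.9 K.

T₃ ≈ 287 K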